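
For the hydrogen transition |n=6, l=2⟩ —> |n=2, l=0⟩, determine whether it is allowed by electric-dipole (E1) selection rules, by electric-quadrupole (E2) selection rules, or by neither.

Δl = 0 − 2 = -2; l_i + l_f = 2.
E1 (Δl = ±1): not satisfied.
E2 (Δl = 0,±2, l_i+l_f ≥ 2): satisfied.

E2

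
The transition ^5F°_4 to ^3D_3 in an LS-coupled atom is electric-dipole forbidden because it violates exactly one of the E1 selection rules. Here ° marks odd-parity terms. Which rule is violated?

Parity must change: odd → even — passes.
ΔS = 0: S: 2 → 1 — fails.
ΔL = 0, ±1 (not L=0↔0): L: 3 → 2, ΔL = -1 — passes.
ΔJ = 0, ±1 (not J=0↔0): J: 4 → 3, ΔJ = -1 — passes.

the ΔS = 0 rule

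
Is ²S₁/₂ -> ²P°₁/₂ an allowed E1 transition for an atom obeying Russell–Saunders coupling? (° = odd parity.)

ΔS = 0: S: 1/2 → 1/2 — satisfied.
ΔJ = 0, ±1 (not J=0↔0): J: 1/2 → 1/2, ΔJ = +0 — satisfied.
ΔL = 0, ±1 (not L=0↔0): L: 0 → 1, ΔL = +1 — satisfied.
Parity must change: even → odd — satisfied.
All four E1 rules are satisfied.

allowed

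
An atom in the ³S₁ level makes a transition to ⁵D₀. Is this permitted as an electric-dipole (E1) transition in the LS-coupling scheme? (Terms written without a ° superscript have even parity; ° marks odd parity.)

forbidden

Initial level: S=1, L=0, J=1, parity even. Final level: S=2, L=2, J=0, parity even.
Parity must change: even → even — fails.
ΔS = 0: S: 1 → 2 — fails.
ΔL = 0, ±1 (not L=0↔0): L: 0 → 2, ΔL = +2 — fails.
ΔJ = 0, ±1 (not J=0↔0): J: 1 → 0, ΔJ = -1 — ok.
Rule(s) violated: parity, ΔS, ΔL.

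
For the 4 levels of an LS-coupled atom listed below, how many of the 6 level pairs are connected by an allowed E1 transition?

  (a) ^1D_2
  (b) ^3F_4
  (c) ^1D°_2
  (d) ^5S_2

(a)–(b): forbidden (parity, ΔS, ΔJ).
(a)–(c): allowed.
(a)–(d): forbidden (parity, ΔS, ΔL).
(b)–(c): forbidden (ΔS, ΔJ).
(b)–(d): forbidden (parity, ΔS, ΔL, ΔJ).
(c)–(d): forbidden (ΔS, ΔL).
Allowed pairs: 1 of 6.

1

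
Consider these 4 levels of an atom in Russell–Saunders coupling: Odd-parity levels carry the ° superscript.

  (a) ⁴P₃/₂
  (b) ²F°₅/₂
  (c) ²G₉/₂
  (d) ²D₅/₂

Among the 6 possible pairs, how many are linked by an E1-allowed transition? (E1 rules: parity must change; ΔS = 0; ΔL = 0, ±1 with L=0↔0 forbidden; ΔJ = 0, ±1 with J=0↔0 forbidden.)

1

(a)–(b): forbidden (ΔS, ΔL).
(a)–(c): forbidden (parity, ΔS, ΔL, ΔJ).
(a)–(d): forbidden (parity, ΔS).
(b)–(c): forbidden (ΔJ).
(b)–(d): allowed.
(c)–(d): forbidden (parity, ΔL, ΔJ).
Allowed pairs: 1 of 6.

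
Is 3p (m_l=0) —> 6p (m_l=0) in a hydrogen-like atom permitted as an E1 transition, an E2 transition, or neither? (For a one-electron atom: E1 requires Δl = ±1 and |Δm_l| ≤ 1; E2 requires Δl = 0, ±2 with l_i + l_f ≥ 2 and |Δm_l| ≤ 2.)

Δl = 1 − 1 = +0; l_i + l_f = 2.
Δm_l = +0.
E1 (Δl = ±1, |Δm_l| ≤ 1): not satisfied.
E2 (Δl = 0,±2, l_i+l_f ≥ 2, |Δm_l| ≤ 2): satisfied.

E2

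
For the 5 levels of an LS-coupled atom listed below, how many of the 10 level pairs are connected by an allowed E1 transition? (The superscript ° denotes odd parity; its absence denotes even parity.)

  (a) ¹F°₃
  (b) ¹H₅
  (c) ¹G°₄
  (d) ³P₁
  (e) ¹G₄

3

(a)–(b): forbidden (ΔL, ΔJ).
(a)–(c): forbidden (parity).
(a)–(d): forbidden (ΔS, ΔL, ΔJ).
(a)–(e): allowed.
(b)–(c): allowed.
(b)–(d): forbidden (parity, ΔS, ΔL, ΔJ).
(b)–(e): forbidden (parity).
(c)–(d): forbidden (ΔS, ΔL, ΔJ).
(c)–(e): allowed.
(d)–(e): forbidden (parity, ΔS, ΔL, ΔJ).
Allowed pairs: 3 of 10.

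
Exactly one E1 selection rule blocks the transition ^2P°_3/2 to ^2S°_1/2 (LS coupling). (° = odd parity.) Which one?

Reading off the term symbols: S 1/2→1/2, L 1→0, J 3/2→1/2, parity odd→odd.
ΔJ = 0, ±1 (not J=0↔0): J: 3/2 → 1/2, ΔJ = -1 — ✓.
Parity must change: odd → odd — ✗.
ΔS = 0: S: 1/2 → 1/2 — ✓.
ΔL = 0, ±1 (not L=0↔0): L: 1 → 0, ΔL = -1 — ✓.

parity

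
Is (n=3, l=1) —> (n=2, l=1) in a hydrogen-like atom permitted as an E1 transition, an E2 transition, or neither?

Δl = 1 − 1 = +0; l_i + l_f = 2.
E1 (Δl = ±1): not satisfied.
E2 (Δl = 0,±2, l_i+l_f ≥ 2): satisfied.

E2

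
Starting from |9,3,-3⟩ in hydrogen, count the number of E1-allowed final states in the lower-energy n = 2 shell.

E1 requires l_f ∈ {2, 4}, but neither lies in [0, 1], so no final state is reachable.
Total: 0.

0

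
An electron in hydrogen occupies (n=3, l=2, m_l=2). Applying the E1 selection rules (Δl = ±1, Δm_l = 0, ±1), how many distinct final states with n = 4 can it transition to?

4

E1 requires Δl = ±1, so l_f ∈ {1, 3}; with 0 ≤ l_f ≤ n_f−1 = 3, the allowed l_f values are {1, 3}.
For l_f = 1: m_f ∈ {m_i−1, m_i, m_i+1} ∩ [−1, 1] = {1} → 1 state.
For l_f = 3: m_f ∈ {m_i−1, m_i, m_i+1} ∩ [−3, 3] = {1, 2, 3} → 3 states.
Total: 4.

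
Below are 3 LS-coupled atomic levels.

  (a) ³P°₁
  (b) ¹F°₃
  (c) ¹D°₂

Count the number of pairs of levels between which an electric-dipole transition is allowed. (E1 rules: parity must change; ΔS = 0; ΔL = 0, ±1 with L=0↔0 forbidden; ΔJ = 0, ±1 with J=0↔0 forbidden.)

(a)–(b): forbidden (parity, ΔS, ΔL, ΔJ).
(a)–(c): forbidden (parity, ΔS).
(b)–(c): forbidden (parity).
Allowed pairs: 0 of 3.

0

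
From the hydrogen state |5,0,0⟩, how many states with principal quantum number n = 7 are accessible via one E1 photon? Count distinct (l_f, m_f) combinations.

3

E1 requires Δl = ±1, so l_f ∈ {-1, 1}; with 0 ≤ l_f ≤ n_f−1 = 6, the allowed l_f values are {1}.
For l_f = 1: m_f ∈ {m_i−1, m_i, m_i+1} ∩ [−1, 1] = {-1, 0, 1} → 3 states.
Total: 3.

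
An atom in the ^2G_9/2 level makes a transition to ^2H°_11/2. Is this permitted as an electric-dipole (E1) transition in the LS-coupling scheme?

allowed

Initial level: S=1/2, L=4, J=9/2, parity even. Final level: S=1/2, L=5, J=11/2, parity odd.
Parity must change: even → odd — ok.
ΔS = 0: S: 1/2 → 1/2 — ok.
ΔL = 0, ±1 (not L=0↔0): L: 4 → 5, ΔL = +1 — ok.
ΔJ = 0, ±1 (not J=0↔0): J: 9/2 → 11/2, ΔJ = +1 — ok.
All four E1 rules are satisfied.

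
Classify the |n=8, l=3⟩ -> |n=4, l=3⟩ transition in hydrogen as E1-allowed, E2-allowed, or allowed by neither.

E2

Δl = 3 − 3 = +0; l_i + l_f = 6.
E1 (Δl = ±1): not satisfied.
E2 (Δl = 0,±2, l_i+l_f ≥ 2): satisfied.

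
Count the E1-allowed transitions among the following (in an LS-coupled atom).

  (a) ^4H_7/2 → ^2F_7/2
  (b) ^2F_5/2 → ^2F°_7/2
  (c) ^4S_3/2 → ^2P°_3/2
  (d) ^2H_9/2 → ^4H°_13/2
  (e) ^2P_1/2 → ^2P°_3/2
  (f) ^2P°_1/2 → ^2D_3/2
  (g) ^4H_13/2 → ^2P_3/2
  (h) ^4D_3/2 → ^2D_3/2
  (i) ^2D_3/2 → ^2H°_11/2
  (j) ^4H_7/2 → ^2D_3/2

(a) forbidden (parity, ΔS, ΔL fail)
(b) allowed
(c) forbidden (ΔS fails)
(d) forbidden (ΔS, ΔJ fail)
(e) allowed
(f) allowed
(g) forbidden (parity, ΔS, ΔL, ΔJ fail)
(h) forbidden (parity, ΔS fail)
(i) forbidden (ΔL, ΔJ fail)
(j) forbidden (parity, ΔS, ΔL, ΔJ fail)
Total allowed: 3 of 10.

3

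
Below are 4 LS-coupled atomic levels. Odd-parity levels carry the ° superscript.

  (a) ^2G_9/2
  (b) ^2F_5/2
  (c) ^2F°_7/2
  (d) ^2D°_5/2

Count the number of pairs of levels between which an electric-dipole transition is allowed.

3

(a)–(b): forbidden (parity, ΔJ).
(a)–(c): allowed.
(a)–(d): forbidden (ΔL, ΔJ).
(b)–(c): allowed.
(b)–(d): allowed.
(c)–(d): forbidden (parity).
Allowed pairs: 3 of 6.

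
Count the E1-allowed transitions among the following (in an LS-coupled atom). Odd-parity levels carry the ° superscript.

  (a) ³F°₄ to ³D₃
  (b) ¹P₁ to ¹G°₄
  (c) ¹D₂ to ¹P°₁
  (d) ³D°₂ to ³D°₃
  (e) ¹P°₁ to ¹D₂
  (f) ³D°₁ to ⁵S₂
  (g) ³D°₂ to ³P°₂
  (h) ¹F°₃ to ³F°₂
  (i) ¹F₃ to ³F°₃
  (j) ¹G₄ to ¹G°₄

4

(a) allowed
(b) forbidden (ΔL, ΔJ fail)
(c) allowed
(d) forbidden (parity fails)
(e) allowed
(f) forbidden (ΔS, ΔL fail)
(g) forbidden (parity fails)
(h) forbidden (parity, ΔS fail)
(i) forbidden (ΔS fails)
(j) allowed
Total allowed: 4 of 10.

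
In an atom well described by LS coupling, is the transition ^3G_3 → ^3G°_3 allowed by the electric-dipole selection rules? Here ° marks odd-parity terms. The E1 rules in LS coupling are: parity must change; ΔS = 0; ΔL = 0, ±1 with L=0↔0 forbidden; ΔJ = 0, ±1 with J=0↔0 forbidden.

allowed

ΔJ = 0, ±1 (not J=0↔0): J: 3 → 3, ΔJ = +0 — passes.
Parity must change: even → odd — passes.
ΔS = 0: S: 1 → 1 — passes.
ΔL = 0, ±1 (not L=0↔0): L: 4 → 4, ΔL = +0 — passes.
All four E1 rules are satisfied.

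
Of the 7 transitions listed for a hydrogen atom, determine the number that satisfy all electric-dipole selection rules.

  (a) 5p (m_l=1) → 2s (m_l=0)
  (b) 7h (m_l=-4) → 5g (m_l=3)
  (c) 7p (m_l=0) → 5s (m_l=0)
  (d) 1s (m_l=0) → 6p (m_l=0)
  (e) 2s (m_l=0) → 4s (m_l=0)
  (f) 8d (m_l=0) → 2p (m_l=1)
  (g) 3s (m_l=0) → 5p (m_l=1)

5

(a) allowed
(b) forbidden — Δm_l = +7 (E1 requires Δm_l = 0, ±1)
(c) allowed
(d) allowed
(e) forbidden — Δl = +0 (E1 requires Δl = ±1)
(f) allowed
(g) allowed
Total allowed: 5 of 7.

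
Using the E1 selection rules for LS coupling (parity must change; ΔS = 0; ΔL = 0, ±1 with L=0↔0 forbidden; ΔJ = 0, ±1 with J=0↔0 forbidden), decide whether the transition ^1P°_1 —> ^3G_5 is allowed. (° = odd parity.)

forbidden

ΔS = 0: S: 0 → 1 — ✗.
Parity must change: odd → even — ✓.
ΔL = 0, ±1 (not L=0↔0): L: 1 → 4, ΔL = +3 — ✗.
ΔJ = 0, ±1 (not J=0↔0): J: 1 → 5, ΔJ = +4 — ✗.
Rule(s) violated: ΔS, ΔL, ΔJ.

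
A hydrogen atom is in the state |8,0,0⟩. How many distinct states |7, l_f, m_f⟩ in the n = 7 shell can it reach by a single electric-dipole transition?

3

E1 requires Δl = ±1, so l_f ∈ {-1, 1}; with 0 ≤ l_f ≤ n_f−1 = 6, the allowed l_f values are {1}.
For l_f = 1: m_f ∈ {m_i−1, m_i, m_i+1} ∩ [−1, 1] = {-1, 0, 1} → 3 states.
Total: 3.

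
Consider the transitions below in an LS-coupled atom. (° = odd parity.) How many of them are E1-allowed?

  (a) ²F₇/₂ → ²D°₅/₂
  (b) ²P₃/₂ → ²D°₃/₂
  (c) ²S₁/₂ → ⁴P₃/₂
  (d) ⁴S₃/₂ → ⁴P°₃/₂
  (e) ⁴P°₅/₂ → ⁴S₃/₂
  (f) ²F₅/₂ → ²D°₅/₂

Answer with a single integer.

5

(a) allowed
(b) allowed
(c) forbidden (parity, ΔS fail)
(d) allowed
(e) allowed
(f) allowed
Total allowed: 5 of 6.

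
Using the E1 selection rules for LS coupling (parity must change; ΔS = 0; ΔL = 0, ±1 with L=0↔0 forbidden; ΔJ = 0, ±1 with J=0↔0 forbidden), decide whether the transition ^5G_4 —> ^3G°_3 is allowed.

forbidden

Parity must change: even → odd — passes.
ΔS = 0: S: 2 → 1 — fails.
ΔL = 0, ±1 (not L=0↔0): L: 4 → 4, ΔL = +0 — passes.
ΔJ = 0, ±1 (not J=0↔0): J: 4 → 3, ΔJ = -1 — passes.
Rule(s) violated: ΔS.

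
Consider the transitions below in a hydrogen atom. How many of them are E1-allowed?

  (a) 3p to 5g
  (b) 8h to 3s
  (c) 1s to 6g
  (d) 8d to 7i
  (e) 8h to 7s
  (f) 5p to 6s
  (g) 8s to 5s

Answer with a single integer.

(a) forbidden — Δl = +3 (E1 requires Δl = ±1)
(b) forbidden — Δl = -5 (E1 requires Δl = ±1)
(c) forbidden — Δl = +4 (E1 requires Δl = ±1)
(d) forbidden — Δl = +4 (E1 requires Δl = ±1)
(e) forbidden — Δl = -5 (E1 requires Δl = ±1)
(f) allowed
(g) forbidden — Δl = +0 (E1 requires Δl = ±1)
Total allowed: 1 of 7.

1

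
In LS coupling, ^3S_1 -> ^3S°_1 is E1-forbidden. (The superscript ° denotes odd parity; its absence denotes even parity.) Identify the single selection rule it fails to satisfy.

Reading off the term symbols: S 1→1, L 0→0, J 1→1, parity even→odd.
ΔL = 0, ±1 (not L=0↔0): L: 0 → 0, ΔL = +0 — fails.
Parity must change: even → odd — ok.
ΔJ = 0, ±1 (not J=0↔0): J: 1 → 1, ΔJ = +0 — ok.
ΔS = 0: S: 1 → 1 — ok.

the L=0 ↔ L=0 exclusion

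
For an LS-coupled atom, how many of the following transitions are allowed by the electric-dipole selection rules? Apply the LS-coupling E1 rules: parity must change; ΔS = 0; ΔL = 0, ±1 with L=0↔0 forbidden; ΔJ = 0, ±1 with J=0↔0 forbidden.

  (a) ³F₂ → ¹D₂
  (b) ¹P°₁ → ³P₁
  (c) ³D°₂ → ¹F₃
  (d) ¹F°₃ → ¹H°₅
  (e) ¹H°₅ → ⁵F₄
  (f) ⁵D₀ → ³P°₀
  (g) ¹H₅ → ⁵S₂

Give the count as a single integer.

0

(a) forbidden (parity, ΔS fail)
(b) forbidden (ΔS fails)
(c) forbidden (ΔS fails)
(d) forbidden (parity, ΔL, ΔJ fail)
(e) forbidden (ΔS, ΔL fail)
(f) forbidden (ΔS, ΔJ fail)
(g) forbidden (parity, ΔS, ΔL, ΔJ fail)
Total allowed: 0 of 7.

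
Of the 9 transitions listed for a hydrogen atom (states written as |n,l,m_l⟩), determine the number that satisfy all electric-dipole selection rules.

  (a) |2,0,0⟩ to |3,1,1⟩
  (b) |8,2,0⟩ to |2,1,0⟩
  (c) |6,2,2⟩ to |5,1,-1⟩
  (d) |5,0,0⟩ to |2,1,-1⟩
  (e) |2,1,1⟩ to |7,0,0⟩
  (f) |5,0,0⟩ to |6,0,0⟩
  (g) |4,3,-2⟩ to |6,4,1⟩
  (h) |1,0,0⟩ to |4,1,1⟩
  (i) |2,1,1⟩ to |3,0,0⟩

(a) allowed
(b) allowed
(c) forbidden — Δm_l = -3 (E1 requires Δm_l = 0, ±1)
(d) allowed
(e) allowed
(f) forbidden — Δl = +0 (E1 requires Δl = ±1)
(g) forbidden — Δm_l = +3 (E1 requires Δm_l = 0, ±1)
(h) allowed
(i) allowed
Total allowed: 6 of 9.

6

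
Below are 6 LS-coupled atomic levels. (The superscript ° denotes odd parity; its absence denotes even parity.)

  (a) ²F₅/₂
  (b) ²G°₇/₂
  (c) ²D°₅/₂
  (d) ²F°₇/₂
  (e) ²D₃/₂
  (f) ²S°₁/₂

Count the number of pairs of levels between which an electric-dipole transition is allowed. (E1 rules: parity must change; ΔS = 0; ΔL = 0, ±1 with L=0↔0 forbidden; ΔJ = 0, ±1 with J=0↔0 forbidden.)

(a)–(b): allowed.
(a)–(c): allowed.
(a)–(d): allowed.
(a)–(e): forbidden (parity).
(a)–(f): forbidden (ΔL, ΔJ).
(b)–(c): forbidden (parity, ΔL).
(b)–(d): forbidden (parity).
(b)–(e): forbidden (ΔL, ΔJ).
(b)–(f): forbidden (parity, ΔL, ΔJ).
(c)–(d): forbidden (parity).
(c)–(e): allowed.
(c)–(f): forbidden (parity, ΔL, ΔJ).
(d)–(e): forbidden (ΔJ).
(d)–(f): forbidden (parity, ΔL, ΔJ).
(e)–(f): forbidden (ΔL).
Allowed pairs: 4 of 15.

4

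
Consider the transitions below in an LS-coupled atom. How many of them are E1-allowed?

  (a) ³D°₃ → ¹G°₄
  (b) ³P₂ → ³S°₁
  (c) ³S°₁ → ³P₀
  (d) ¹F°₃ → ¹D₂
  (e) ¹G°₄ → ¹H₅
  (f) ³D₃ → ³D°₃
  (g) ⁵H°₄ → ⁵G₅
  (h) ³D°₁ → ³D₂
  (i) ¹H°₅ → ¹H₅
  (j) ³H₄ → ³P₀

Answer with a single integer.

8

(a) forbidden (parity, ΔS, ΔL fail)
(b) allowed
(c) allowed
(d) allowed
(e) allowed
(f) allowed
(g) allowed
(h) allowed
(i) allowed
(j) forbidden (parity, ΔL, ΔJ fail)
Total allowed: 8 of 10.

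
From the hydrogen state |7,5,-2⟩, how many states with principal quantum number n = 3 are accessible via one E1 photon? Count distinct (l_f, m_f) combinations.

0

E1 requires l_f ∈ {4, 6}, but neither lies in [0, 2], so no final state is reachable.
Total: 0.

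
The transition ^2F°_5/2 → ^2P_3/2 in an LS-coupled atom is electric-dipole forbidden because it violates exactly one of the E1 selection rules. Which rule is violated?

the ΔL = 0, ±1 rule

Parity must change: odd → even — ok.
ΔL = 0, ±1 (not L=0↔0): L: 3 → 1, ΔL = -2 — fails.
ΔS = 0: S: 1/2 → 1/2 — ok.
ΔJ = 0, ±1 (not J=0↔0): J: 5/2 → 3/2, ΔJ = -1 — ok.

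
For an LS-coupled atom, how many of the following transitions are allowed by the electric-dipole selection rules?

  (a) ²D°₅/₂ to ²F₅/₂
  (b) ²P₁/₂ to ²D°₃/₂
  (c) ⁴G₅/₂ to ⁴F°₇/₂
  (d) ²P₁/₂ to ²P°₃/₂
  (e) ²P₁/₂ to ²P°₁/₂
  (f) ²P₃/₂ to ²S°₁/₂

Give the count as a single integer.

6

(a) allowed
(b) allowed
(c) allowed
(d) allowed
(e) allowed
(f) allowed
Total allowed: 6 of 6.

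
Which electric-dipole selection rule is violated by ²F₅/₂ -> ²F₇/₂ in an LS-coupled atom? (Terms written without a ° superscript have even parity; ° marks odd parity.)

Reading off the term symbols: S 1/2→1/2, L 3→3, J 5/2→7/2, parity even→even.
Parity must change: even → even — fails.
ΔS = 0: S: 1/2 → 1/2 — passes.
ΔL = 0, ±1 (not L=0↔0): L: 3 → 3, ΔL = +0 — passes.
ΔJ = 0, ±1 (not J=0↔0): J: 5/2 → 7/2, ΔJ = +1 — passes.

parity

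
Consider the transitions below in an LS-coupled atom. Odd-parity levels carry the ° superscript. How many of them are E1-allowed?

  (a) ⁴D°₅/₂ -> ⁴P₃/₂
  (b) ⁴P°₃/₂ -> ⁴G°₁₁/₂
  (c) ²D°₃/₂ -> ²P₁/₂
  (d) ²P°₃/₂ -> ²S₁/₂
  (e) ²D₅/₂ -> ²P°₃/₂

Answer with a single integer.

4

(a) allowed
(b) forbidden (parity, ΔL, ΔJ fail)
(c) allowed
(d) allowed
(e) allowed
Total allowed: 4 of 5.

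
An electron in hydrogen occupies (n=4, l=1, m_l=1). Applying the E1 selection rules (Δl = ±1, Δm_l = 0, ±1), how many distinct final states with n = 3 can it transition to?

4

E1 requires Δl = ±1, so l_f ∈ {0, 2}; with 0 ≤ l_f ≤ n_f−1 = 2, the allowed l_f values are {0, 2}.
For l_f = 0: m_f ∈ {m_i−1, m_i, m_i+1} ∩ [−0, 0] = {0} → 1 state.
For l_f = 2: m_f ∈ {m_i−1, m_i, m_i+1} ∩ [−2, 2] = {0, 1, 2} → 3 states.
Total: 4.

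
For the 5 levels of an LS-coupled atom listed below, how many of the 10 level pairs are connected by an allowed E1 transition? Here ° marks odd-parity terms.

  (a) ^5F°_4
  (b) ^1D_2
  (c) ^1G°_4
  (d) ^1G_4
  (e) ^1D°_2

(a)–(b): forbidden (ΔS, ΔJ).
(a)–(c): forbidden (parity, ΔS).
(a)–(d): forbidden (ΔS).
(a)–(e): forbidden (parity, ΔS, ΔJ).
(b)–(c): forbidden (ΔL, ΔJ).
(b)–(d): forbidden (parity, ΔL, ΔJ).
(b)–(e): allowed.
(c)–(d): allowed.
(c)–(e): forbidden (parity, ΔL, ΔJ).
(d)–(e): forbidden (ΔL, ΔJ).
Allowed pairs: 2 of 10.

2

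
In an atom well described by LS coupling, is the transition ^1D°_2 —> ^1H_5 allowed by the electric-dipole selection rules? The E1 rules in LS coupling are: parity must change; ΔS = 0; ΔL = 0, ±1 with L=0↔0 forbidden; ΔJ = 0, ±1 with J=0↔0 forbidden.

Reading off the term symbols: S 0→0, L 2→5, J 2→5, parity odd→even.
ΔJ = 0, ±1 (not J=0↔0): J: 2 → 5, ΔJ = +3 — fails.
Parity must change: odd → even — passes.
ΔL = 0, ±1 (not L=0↔0): L: 2 → 5, ΔL = +3 — fails.
ΔS = 0: S: 0 → 0 — passes.
Rule(s) violated: ΔL, ΔJ.

forbidden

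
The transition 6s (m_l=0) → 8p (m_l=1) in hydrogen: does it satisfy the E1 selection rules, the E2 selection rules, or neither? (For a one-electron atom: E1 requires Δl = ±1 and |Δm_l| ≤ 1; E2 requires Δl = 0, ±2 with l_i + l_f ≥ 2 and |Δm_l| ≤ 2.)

E1

Δl = 1 − 0 = +1; l_i + l_f = 1.
Δm_l = +1.
E1 (Δl = ±1, |Δm_l| ≤ 1): satisfied.
E2 (Δl = 0,±2, l_i+l_f ≥ 2, |Δm_l| ≤ 2): not satisfied.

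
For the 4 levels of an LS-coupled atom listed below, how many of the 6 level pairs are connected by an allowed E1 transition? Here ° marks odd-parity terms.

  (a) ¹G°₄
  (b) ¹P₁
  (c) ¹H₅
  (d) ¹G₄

2

(a)–(b): forbidden (ΔL, ΔJ).
(a)–(c): allowed.
(a)–(d): allowed.
(b)–(c): forbidden (parity, ΔL, ΔJ).
(b)–(d): forbidden (parity, ΔL, ΔJ).
(c)–(d): forbidden (parity).
Allowed pairs: 2 of 6.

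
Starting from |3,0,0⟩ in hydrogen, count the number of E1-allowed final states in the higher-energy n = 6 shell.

3

E1 requires Δl = ±1, so l_f ∈ {-1, 1}; with 0 ≤ l_f ≤ n_f−1 = 5, the allowed l_f values are {1}.
For l_f = 1: m_f ∈ {m_i−1, m_i, m_i+1} ∩ [−1, 1] = {-1, 0, 1} → 3 states.
Total: 3.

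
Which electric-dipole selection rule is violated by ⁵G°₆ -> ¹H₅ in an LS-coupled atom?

the ΔS = 0 rule

Reading off the term symbols: S 2→0, L 4→5, J 6→5, parity odd→even.
Parity must change: odd → even — ok.
ΔS = 0: S: 2 → 0 — fails.
ΔL = 0, ±1 (not L=0↔0): L: 4 → 5, ΔL = +1 — ok.
ΔJ = 0, ±1 (not J=0↔0): J: 6 → 5, ΔJ = -1 — ok.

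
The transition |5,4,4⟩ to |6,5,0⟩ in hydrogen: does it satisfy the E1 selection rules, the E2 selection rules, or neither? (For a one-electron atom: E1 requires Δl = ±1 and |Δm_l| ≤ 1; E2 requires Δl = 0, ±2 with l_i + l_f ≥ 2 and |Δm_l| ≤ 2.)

neither

Δl = 5 − 4 = +1; l_i + l_f = 9.
Δm_l = -4.
E1 (Δl = ±1, |Δm_l| ≤ 1): not satisfied.
E2 (Δl = 0,±2, l_i+l_f ≥ 2, |Δm_l| ≤ 2): not satisfied.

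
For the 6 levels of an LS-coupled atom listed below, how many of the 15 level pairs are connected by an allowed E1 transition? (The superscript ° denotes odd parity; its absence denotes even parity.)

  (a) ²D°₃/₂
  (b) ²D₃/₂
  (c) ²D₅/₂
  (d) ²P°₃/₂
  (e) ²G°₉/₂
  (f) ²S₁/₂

(a)–(b): allowed.
(a)–(c): allowed.
(a)–(d): forbidden (parity).
(a)–(e): forbidden (parity, ΔL, ΔJ).
(a)–(f): forbidden (ΔL).
(b)–(c): forbidden (parity).
(b)–(d): allowed.
(b)–(e): forbidden (ΔL, ΔJ).
(b)–(f): forbidden (parity, ΔL).
(c)–(d): allowed.
(c)–(e): forbidden (ΔL, ΔJ).
(c)–(f): forbidden (parity, ΔL, ΔJ).
(d)–(e): forbidden (parity, ΔL, ΔJ).
(d)–(f): allowed.
(e)–(f): forbidden (ΔL, ΔJ).
Allowed pairs: 5 of 15.

5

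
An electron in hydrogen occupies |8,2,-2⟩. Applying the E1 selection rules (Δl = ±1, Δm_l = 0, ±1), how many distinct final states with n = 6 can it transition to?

E1 requires Δl = ±1, so l_f ∈ {1, 3}; with 0 ≤ l_f ≤ n_f−1 = 5, the allowed l_f values are {1, 3}.
For l_f = 1: m_f ∈ {m_i−1, m_i, m_i+1} ∩ [−1, 1] = {-1} → 1 state.
For l_f = 3: m_f ∈ {m_i−1, m_i, m_i+1} ∩ [−3, 3] = {-3, -2, -1} → 3 states.
Total: 4.

4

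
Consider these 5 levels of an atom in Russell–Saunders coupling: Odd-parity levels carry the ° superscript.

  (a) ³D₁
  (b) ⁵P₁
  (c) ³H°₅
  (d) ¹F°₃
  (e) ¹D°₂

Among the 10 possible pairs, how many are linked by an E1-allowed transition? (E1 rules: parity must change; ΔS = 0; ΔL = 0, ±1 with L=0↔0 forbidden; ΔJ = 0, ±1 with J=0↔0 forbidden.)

(a)–(b): forbidden (parity, ΔS).
(a)–(c): forbidden (ΔL, ΔJ).
(a)–(d): forbidden (ΔS, ΔJ).
(a)–(e): forbidden (ΔS).
(b)–(c): forbidden (ΔS, ΔL, ΔJ).
(b)–(d): forbidden (ΔS, ΔL, ΔJ).
(b)–(e): forbidden (ΔS).
(c)–(d): forbidden (parity, ΔS, ΔL, ΔJ).
(c)–(e): forbidden (parity, ΔS, ΔL, ΔJ).
(d)–(e): forbidden (parity).
Allowed pairs: 0 of 10.

0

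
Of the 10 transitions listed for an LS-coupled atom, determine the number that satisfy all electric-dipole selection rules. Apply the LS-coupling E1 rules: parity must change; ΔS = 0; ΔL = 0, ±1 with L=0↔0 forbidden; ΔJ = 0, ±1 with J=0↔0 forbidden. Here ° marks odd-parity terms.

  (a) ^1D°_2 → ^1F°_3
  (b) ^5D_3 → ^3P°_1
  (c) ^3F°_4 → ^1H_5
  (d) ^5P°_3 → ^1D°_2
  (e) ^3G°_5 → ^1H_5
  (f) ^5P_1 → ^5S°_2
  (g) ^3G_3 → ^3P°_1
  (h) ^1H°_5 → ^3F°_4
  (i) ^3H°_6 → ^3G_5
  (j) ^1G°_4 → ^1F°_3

2

(a) forbidden (parity fails)
(b) forbidden (ΔS, ΔJ fail)
(c) forbidden (ΔS, ΔL fail)
(d) forbidden (parity, ΔS fail)
(e) forbidden (ΔS fails)
(f) allowed
(g) forbidden (ΔL, ΔJ fail)
(h) forbidden (parity, ΔS, ΔL fail)
(i) allowed
(j) forbidden (parity fails)
Total allowed: 2 of 10.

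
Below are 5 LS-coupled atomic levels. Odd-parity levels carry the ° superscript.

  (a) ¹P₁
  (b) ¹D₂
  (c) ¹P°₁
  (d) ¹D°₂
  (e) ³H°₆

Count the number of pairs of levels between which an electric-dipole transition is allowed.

(a)–(b): forbidden (parity).
(a)–(c): allowed.
(a)–(d): allowed.
(a)–(e): forbidden (ΔS, ΔL, ΔJ).
(b)–(c): allowed.
(b)–(d): allowed.
(b)–(e): forbidden (ΔS, ΔL, ΔJ).
(c)–(d): forbidden (parity).
(c)–(e): forbidden (parity, ΔS, ΔL, ΔJ).
(d)–(e): forbidden (parity, ΔS, ΔL, ΔJ).
Allowed pairs: 4 of 10.

4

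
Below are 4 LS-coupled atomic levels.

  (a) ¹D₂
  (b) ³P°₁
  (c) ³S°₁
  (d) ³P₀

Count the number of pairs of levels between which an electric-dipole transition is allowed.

(a)–(b): forbidden (ΔS).
(a)–(c): forbidden (ΔS, ΔL).
(a)–(d): forbidden (parity, ΔS, ΔJ).
(b)–(c): forbidden (parity).
(b)–(d): allowed.
(c)–(d): allowed.
Allowed pairs: 2 of 6.

2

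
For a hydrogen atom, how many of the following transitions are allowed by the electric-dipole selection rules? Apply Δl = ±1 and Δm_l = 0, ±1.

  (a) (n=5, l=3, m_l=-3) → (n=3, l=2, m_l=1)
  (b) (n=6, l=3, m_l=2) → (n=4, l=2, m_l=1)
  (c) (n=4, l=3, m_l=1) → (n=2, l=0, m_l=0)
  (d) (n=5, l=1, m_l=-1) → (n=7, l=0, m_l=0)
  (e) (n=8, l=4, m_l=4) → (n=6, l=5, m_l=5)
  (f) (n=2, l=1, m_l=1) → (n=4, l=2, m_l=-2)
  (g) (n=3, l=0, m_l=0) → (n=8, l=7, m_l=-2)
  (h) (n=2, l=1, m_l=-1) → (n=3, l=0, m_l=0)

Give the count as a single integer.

(a) forbidden — Δm_l = +4 (E1 requires Δm_l = 0, ±1)
(b) allowed
(c) forbidden — Δl = -3 (E1 requires Δl = ±1)
(d) allowed
(e) allowed
(f) forbidden — Δm_l = -3 (E1 requires Δm_l = 0, ±1)
(g) forbidden — Δl = +7 (E1 requires Δl = ±1); Δm_l = -2 (E1 requires Δm_l = 0, ±1)
(h) allowed
Total allowed: 4 of 8.

4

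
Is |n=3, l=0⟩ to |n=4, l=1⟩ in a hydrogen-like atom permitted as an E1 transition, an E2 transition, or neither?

Δl = 1 − 0 = +1; l_i + l_f = 1.
E1 (Δl = ±1): satisfied.
E2 (Δl = 0,±2, l_i+l_f ≥ 2): not satisfied.

E1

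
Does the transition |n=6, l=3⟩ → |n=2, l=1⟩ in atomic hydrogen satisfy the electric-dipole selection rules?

forbidden

Δl = 1 − 3 = -2; the E1 rule Δl = ±1 is fails.
The transition is electric-dipole forbidden.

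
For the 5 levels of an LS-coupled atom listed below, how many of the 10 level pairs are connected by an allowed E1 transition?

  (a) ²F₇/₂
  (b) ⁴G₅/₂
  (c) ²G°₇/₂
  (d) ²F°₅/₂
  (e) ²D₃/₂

3

(a)–(b): forbidden (parity, ΔS).
(a)–(c): allowed.
(a)–(d): allowed.
(a)–(e): forbidden (parity, ΔJ).
(b)–(c): forbidden (ΔS).
(b)–(d): forbidden (ΔS).
(b)–(e): forbidden (parity, ΔS, ΔL).
(c)–(d): forbidden (parity).
(c)–(e): forbidden (ΔL, ΔJ).
(d)–(e): allowed.
Allowed pairs: 3 of 10.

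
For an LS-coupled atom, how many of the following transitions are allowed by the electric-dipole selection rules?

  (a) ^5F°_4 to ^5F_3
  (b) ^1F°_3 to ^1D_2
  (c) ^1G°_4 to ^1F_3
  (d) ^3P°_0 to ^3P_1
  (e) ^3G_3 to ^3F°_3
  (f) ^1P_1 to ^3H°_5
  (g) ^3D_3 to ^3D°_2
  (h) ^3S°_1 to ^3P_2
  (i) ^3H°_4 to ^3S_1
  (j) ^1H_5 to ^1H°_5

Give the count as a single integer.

(a) allowed
(b) allowed
(c) allowed
(d) allowed
(e) allowed
(f) forbidden (ΔS, ΔL, ΔJ fail)
(g) allowed
(h) allowed
(i) forbidden (ΔL, ΔJ fail)
(j) allowed
Total allowed: 8 of 10.

8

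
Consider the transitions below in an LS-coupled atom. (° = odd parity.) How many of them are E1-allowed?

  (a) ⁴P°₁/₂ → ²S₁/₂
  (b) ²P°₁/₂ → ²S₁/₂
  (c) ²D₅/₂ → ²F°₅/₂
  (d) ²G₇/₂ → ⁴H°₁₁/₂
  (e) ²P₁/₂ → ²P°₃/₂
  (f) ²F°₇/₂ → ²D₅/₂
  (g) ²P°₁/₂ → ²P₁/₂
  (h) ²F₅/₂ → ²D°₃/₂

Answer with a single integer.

6

(a) forbidden (ΔS fails)
(b) allowed
(c) allowed
(d) forbidden (ΔS, ΔJ fail)
(e) allowed
(f) allowed
(g) allowed
(h) allowed
Total allowed: 6 of 8.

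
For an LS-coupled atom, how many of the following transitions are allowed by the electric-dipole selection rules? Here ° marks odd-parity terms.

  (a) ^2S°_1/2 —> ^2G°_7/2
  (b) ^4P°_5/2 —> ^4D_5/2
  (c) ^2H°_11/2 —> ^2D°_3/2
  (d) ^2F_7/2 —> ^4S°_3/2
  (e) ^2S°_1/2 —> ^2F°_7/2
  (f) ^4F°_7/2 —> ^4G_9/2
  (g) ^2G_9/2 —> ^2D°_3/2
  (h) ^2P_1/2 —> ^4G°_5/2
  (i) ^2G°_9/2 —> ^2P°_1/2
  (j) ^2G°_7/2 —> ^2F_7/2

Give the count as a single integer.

3

(a) forbidden (parity, ΔL, ΔJ fail)
(b) allowed
(c) forbidden (parity, ΔL, ΔJ fail)
(d) forbidden (ΔS, ΔL, ΔJ fail)
(e) forbidden (parity, ΔL, ΔJ fail)
(f) allowed
(g) forbidden (ΔL, ΔJ fail)
(h) forbidden (ΔS, ΔL, ΔJ fail)
(i) forbidden (parity, ΔL, ΔJ fail)
(j) allowed
Total allowed: 3 of 10.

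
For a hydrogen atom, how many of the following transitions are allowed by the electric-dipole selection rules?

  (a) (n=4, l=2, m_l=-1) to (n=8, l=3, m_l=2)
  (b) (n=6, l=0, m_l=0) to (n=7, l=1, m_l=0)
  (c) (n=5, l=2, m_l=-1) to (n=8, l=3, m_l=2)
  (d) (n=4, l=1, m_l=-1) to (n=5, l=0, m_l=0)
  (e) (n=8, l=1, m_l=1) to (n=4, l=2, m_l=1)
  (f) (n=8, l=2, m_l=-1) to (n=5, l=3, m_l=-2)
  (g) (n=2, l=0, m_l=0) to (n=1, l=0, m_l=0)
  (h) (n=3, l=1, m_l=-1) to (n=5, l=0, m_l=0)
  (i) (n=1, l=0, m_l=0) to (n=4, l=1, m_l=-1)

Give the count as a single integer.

(a) forbidden — Δm_l = +3 (E1 requires Δm_l = 0, ±1)
(b) allowed
(c) forbidden — Δm_l = +3 (E1 requires Δm_l = 0, ±1)
(d) allowed
(e) allowed
(f) allowed
(g) forbidden — Δl = +0 (E1 requires Δl = ±1)
(h) allowed
(i) allowed
Total allowed: 6 of 9.

6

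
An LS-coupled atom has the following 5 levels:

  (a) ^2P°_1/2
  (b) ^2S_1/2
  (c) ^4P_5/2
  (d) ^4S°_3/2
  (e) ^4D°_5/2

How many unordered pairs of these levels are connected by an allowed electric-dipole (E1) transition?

3

(a)–(b): allowed.
(a)–(c): forbidden (ΔS, ΔJ).
(a)–(d): forbidden (parity, ΔS).
(a)–(e): forbidden (parity, ΔS, ΔJ).
(b)–(c): forbidden (parity, ΔS, ΔJ).
(b)–(d): forbidden (ΔS, ΔL).
(b)–(e): forbidden (ΔS, ΔL, ΔJ).
(c)–(d): allowed.
(c)–(e): allowed.
(d)–(e): forbidden (parity, ΔL).
Allowed pairs: 3 of 10.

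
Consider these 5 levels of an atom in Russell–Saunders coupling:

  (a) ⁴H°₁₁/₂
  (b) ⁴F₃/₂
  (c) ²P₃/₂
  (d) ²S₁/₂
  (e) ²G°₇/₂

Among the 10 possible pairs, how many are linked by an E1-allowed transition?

(a)–(b): forbidden (ΔL, ΔJ).
(a)–(c): forbidden (ΔS, ΔL, ΔJ).
(a)–(d): forbidden (ΔS, ΔL, ΔJ).
(a)–(e): forbidden (parity, ΔS, ΔJ).
(b)–(c): forbidden (parity, ΔS, ΔL).
(b)–(d): forbidden (parity, ΔS, ΔL).
(b)–(e): forbidden (ΔS, ΔJ).
(c)–(d): forbidden (parity).
(c)–(e): forbidden (ΔL, ΔJ).
(d)–(e): forbidden (ΔL, ΔJ).
Allowed pairs: 0 of 10.

0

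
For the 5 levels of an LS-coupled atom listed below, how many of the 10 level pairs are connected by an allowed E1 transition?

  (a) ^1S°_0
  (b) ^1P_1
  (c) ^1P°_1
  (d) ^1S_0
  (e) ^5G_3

(a)–(b): allowed.
(a)–(c): forbidden (parity).
(a)–(d): forbidden (ΔL, ΔJ).
(a)–(e): forbidden (ΔS, ΔL, ΔJ).
(b)–(c): allowed.
(b)–(d): forbidden (parity).
(b)–(e): forbidden (parity, ΔS, ΔL, ΔJ).
(c)–(d): allowed.
(c)–(e): forbidden (ΔS, ΔL, ΔJ).
(d)–(e): forbidden (parity, ΔS, ΔL, ΔJ).
Allowed pairs: 3 of 10.

3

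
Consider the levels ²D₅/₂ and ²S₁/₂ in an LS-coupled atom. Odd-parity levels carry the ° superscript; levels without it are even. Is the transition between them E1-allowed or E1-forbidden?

forbidden

Initial level: S=1/2, L=2, J=5/2, parity even. Final level: S=1/2, L=0, J=1/2, parity even.
ΔS = 0: S: 1/2 → 1/2 — satisfied.
ΔJ = 0, ±1 (not J=0↔0): J: 5/2 → 1/2, ΔJ = -2 — violated.
Parity must change: even → even — violated.
ΔL = 0, ±1 (not L=0↔0): L: 2 → 0, ΔL = -2 — violated.
Rule(s) violated: parity, ΔL, ΔJ.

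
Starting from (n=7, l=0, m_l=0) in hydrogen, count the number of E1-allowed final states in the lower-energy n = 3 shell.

3

E1 requires Δl = ±1, so l_f ∈ {-1, 1}; with 0 ≤ l_f ≤ n_f−1 = 2, the allowed l_f values are {1}.
For l_f = 1: m_f ∈ {m_i−1, m_i, m_i+1} ∩ [−1, 1] = {-1, 0, 1} → 3 states.
Total: 3.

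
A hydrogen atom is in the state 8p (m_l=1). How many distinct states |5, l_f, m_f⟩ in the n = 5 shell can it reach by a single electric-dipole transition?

E1 requires Δl = ±1, so l_f ∈ {0, 2}; with 0 ≤ l_f ≤ n_f−1 = 4, the allowed l_f values are {0, 2}.
For l_f = 0: m_f ∈ {m_i−1, m_i, m_i+1} ∩ [−0, 0] = {0} → 1 state.
For l_f = 2: m_f ∈ {m_i−1, m_i, m_i+1} ∩ [−2, 2] = {0, 1, 2} → 3 states.
Total: 4.

4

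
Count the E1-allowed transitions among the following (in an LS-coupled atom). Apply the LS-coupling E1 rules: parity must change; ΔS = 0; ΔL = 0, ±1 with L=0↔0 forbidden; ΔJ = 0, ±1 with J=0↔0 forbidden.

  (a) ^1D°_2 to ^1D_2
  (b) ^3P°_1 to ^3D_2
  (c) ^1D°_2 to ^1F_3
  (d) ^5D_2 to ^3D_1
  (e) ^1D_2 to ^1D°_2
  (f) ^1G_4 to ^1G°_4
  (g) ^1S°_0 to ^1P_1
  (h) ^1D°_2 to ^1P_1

(a) allowed
(b) allowed
(c) allowed
(d) forbidden (parity, ΔS fail)
(e) allowed
(f) allowed
(g) allowed
(h) allowed
Total allowed: 7 of 8.

7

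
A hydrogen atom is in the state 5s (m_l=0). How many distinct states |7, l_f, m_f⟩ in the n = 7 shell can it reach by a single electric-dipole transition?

E1 requires Δl = ±1, so l_f ∈ {-1, 1}; with 0 ≤ l_f ≤ n_f−1 = 6, the allowed l_f values are {1}.
For l_f = 1: m_f ∈ {m_i−1, m_i, m_i+1} ∩ [−1, 1] = {-1, 0, 1} → 3 states.
Total: 3.

3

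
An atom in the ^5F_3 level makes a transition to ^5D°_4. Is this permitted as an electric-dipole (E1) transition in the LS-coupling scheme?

Parity must change: even → odd — ok.
ΔL = 0, ±1 (not L=0↔0): L: 3 → 2, ΔL = -1 — ok.
ΔS = 0: S: 2 → 2 — ok.
ΔJ = 0, ±1 (not J=0↔0): J: 3 → 4, ΔJ = +1 — ok.
All four E1 rules are satisfied.

allowed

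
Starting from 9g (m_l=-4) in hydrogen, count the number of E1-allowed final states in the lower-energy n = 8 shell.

4

E1 requires Δl = ±1, so l_f ∈ {3, 5}; with 0 ≤ l_f ≤ n_f−1 = 7, the allowed l_f values are {3, 5}.
For l_f = 3: m_f ∈ {m_i−1, m_i, m_i+1} ∩ [−3, 3] = {-3} → 1 state.
For l_f = 5: m_f ∈ {m_i−1, m_i, m_i+1} ∩ [−5, 5] = {-5, -4, -3} → 3 states.
Total: 4.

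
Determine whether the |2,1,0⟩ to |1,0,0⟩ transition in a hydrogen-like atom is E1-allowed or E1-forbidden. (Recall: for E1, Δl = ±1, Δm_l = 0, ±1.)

allowed

l: 1 → 0 (Δl = -1). Δl = ±1 passes.
Δm_l = 0 − (0) = +0. E1 requires Δm_l = 0, ±1: passes.
All E1 selection rules are satisfied.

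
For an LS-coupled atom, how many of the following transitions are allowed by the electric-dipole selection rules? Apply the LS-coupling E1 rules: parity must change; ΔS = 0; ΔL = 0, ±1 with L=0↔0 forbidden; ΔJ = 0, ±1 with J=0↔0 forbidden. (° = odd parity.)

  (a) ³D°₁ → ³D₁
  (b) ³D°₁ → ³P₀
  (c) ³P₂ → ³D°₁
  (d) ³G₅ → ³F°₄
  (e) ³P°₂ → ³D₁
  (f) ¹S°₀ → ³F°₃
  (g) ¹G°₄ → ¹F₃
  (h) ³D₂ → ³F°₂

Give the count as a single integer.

7

(a) allowed
(b) allowed
(c) allowed
(d) allowed
(e) allowed
(f) forbidden (parity, ΔS, ΔL, ΔJ fail)
(g) allowed
(h) allowed
Total allowed: 7 of 8.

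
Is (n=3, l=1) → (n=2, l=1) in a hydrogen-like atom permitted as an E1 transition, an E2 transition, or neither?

E2

Δl = 1 − 1 = +0; l_i + l_f = 2.
E1 (Δl = ±1): not satisfied.
E2 (Δl = 0,±2, l_i+l_f ≥ 2): satisfied.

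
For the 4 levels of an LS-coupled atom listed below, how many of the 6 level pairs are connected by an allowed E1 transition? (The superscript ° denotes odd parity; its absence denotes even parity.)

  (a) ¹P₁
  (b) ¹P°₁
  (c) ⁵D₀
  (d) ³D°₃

(a)–(b): allowed.
(a)–(c): forbidden (parity, ΔS).
(a)–(d): forbidden (ΔS, ΔJ).
(b)–(c): forbidden (ΔS).
(b)–(d): forbidden (parity, ΔS, ΔJ).
(c)–(d): forbidden (ΔS, ΔJ).
Allowed pairs: 1 of 6.

1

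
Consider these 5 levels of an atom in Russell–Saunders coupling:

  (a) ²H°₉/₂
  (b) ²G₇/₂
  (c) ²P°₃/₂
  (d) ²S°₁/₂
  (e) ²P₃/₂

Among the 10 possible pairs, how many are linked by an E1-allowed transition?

(a)–(b): allowed.
(a)–(c): forbidden (parity, ΔL, ΔJ).
(a)–(d): forbidden (parity, ΔL, ΔJ).
(a)–(e): forbidden (ΔL, ΔJ).
(b)–(c): forbidden (ΔL, ΔJ).
(b)–(d): forbidden (ΔL, ΔJ).
(b)–(e): forbidden (parity, ΔL, ΔJ).
(c)–(d): forbidden (parity).
(c)–(e): allowed.
(d)–(e): allowed.
Allowed pairs: 3 of 10.

3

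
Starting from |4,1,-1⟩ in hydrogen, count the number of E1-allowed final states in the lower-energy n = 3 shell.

4

E1 requires Δl = ±1, so l_f ∈ {0, 2}; with 0 ≤ l_f ≤ n_f−1 = 2, the allowed l_f values are {0, 2}.
For l_f = 0: m_f ∈ {m_i−1, m_i, m_i+1} ∩ [−0, 0] = {0} → 1 state.
For l_f = 2: m_f ∈ {m_i−1, m_i, m_i+1} ∩ [−2, 2] = {-2, -1, 0} → 3 states.
Total: 4.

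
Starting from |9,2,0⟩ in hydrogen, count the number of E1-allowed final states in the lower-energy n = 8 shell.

6

E1 requires Δl = ±1, so l_f ∈ {1, 3}; with 0 ≤ l_f ≤ n_f−1 = 7, the allowed l_f values are {1, 3}.
For l_f = 1: m_f ∈ {m_i−1, m_i, m_i+1} ∩ [−1, 1] = {-1, 0, 1} → 3 states.
For l_f = 3: m_f ∈ {m_i−1, m_i, m_i+1} ∩ [−3, 3] = {-1, 0, 1} → 3 states.
Total: 6.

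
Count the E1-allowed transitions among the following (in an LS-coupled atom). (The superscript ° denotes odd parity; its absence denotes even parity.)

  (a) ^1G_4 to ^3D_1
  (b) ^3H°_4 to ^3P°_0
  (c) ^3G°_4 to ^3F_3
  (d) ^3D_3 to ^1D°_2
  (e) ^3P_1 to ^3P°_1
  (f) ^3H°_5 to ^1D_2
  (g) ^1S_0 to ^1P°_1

3

(a) forbidden (parity, ΔS, ΔL, ΔJ fail)
(b) forbidden (parity, ΔL, ΔJ fail)
(c) allowed
(d) forbidden (ΔS fails)
(e) allowed
(f) forbidden (ΔS, ΔL, ΔJ fail)
(g) allowed
Total allowed: 3 of 7.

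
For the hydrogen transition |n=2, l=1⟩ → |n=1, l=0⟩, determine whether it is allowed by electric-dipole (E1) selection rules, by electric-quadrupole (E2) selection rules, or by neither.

Δl = 0 − 1 = -1; l_i + l_f = 1.
E1 (Δl = ±1): satisfied.
E2 (Δl = 0,±2, l_i+l_f ≥ 2): not satisfied.

E1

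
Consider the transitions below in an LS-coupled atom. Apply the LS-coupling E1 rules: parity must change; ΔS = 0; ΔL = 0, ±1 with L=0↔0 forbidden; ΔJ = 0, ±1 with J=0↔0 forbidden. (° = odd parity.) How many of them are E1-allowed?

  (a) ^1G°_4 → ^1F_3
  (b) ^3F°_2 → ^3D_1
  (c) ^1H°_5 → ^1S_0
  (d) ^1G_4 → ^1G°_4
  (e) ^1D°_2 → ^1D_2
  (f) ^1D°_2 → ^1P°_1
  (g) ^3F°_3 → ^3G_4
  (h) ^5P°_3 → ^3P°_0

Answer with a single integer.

(a) allowed
(b) allowed
(c) forbidden (ΔL, ΔJ fail)
(d) allowed
(e) allowed
(f) forbidden (parity fails)
(g) allowed
(h) forbidden (parity, ΔS, ΔJ fail)
Total allowed: 5 of 8.

5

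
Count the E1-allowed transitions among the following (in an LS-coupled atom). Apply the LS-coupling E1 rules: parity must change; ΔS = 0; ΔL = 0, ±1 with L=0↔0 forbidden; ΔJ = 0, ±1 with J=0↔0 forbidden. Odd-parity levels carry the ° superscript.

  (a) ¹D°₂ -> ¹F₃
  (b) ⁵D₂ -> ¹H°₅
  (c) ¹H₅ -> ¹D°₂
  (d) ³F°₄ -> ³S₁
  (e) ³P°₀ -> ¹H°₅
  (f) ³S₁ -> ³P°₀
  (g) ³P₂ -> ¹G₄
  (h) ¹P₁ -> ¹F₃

2

(a) allowed
(b) forbidden (ΔS, ΔL, ΔJ fail)
(c) forbidden (ΔL, ΔJ fail)
(d) forbidden (ΔL, ΔJ fail)
(e) forbidden (parity, ΔS, ΔL, ΔJ fail)
(f) allowed
(g) forbidden (parity, ΔS, ΔL, ΔJ fail)
(h) forbidden (parity, ΔL, ΔJ fail)
Total allowed: 2 of 8.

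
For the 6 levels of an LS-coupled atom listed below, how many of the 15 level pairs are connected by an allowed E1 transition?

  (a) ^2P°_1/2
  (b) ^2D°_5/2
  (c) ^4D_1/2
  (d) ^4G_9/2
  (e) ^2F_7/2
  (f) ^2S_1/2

2

(a)–(b): forbidden (parity, ΔJ).
(a)–(c): forbidden (ΔS).
(a)–(d): forbidden (ΔS, ΔL, ΔJ).
(a)–(e): forbidden (ΔL, ΔJ).
(a)–(f): allowed.
(b)–(c): forbidden (ΔS, ΔJ).
(b)–(d): forbidden (ΔS, ΔL, ΔJ).
(b)–(e): allowed.
(b)–(f): forbidden (ΔL, ΔJ).
(c)–(d): forbidden (parity, ΔL, ΔJ).
(c)–(e): forbidden (parity, ΔS, ΔJ).
(c)–(f): forbidden (parity, ΔS, ΔL).
(d)–(e): forbidden (parity, ΔS).
(d)–(f): forbidden (parity, ΔS, ΔL, ΔJ).
(e)–(f): forbidden (parity, ΔL, ΔJ).
Allowed pairs: 2 of 15.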